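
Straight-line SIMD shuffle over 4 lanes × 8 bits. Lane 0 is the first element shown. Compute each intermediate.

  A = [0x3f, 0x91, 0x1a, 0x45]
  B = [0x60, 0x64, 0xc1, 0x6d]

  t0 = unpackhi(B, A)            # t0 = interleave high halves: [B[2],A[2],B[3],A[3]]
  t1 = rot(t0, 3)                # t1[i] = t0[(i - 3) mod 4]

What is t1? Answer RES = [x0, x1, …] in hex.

RES = [ 0x1a  0x6d  0x45  0xc1 ]

→ t0 |c1|1a|6d|45|
→ t1 |1a|6d|45|c1|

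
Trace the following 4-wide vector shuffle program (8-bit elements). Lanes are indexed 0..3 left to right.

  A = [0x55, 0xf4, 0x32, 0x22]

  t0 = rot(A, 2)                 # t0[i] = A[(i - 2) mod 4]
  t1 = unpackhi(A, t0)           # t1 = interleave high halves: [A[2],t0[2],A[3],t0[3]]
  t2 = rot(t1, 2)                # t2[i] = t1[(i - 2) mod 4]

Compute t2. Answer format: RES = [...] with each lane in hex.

  t0: 32 22 55 f4
  t1: 32 55 22 f4
  t2: 22 f4 32 55

RES = [0x22, 0xf4, 0x32, 0x55]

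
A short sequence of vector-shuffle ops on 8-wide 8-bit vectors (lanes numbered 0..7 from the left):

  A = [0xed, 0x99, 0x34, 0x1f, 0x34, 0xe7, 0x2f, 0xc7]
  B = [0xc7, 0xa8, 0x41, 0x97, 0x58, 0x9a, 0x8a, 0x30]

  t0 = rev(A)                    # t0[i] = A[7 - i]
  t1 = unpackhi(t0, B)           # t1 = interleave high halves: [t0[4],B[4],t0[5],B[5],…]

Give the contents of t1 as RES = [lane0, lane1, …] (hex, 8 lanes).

RES = [0x1f, 0x58, 0x34, 0x9a, 0x99, 0x8a, 0xed, 0x30]

  t0: c7 2f e7 34 1f 34 99 ed
  t1: 1f 58 34 9a 99 8a ed 30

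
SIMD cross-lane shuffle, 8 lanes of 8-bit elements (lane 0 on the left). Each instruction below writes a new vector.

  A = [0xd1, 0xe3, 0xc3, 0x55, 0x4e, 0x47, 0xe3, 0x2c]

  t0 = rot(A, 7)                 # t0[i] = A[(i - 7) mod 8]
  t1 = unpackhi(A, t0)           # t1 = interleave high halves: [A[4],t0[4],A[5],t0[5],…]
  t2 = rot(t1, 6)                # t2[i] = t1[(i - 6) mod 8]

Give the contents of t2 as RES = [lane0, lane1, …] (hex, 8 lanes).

RES = [ 0x47  0xe3  0xe3  0x2c  0x2c  0xd1  0x4e  0x47 ]

→ t0 |e3|c3|55|4e|47|e3|2c|d1|
→ t1 |4e|47|47|e3|e3|2c|2c|d1|
→ t2 |47|e3|e3|2c|2c|d1|4e|47|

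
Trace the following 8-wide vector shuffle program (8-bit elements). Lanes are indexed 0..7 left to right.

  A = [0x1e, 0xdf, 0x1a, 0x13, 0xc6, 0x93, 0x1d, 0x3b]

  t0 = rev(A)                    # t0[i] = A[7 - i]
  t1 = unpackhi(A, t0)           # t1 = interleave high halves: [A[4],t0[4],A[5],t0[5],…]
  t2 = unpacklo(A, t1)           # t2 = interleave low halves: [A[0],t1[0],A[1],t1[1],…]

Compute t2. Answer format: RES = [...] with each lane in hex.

RES = [0x1e, 0xc6, 0xdf, 0x13, 0x1a, 0x93, 0x13, 0x1a]

  t0: 3b 1d 93 c6 13 1a df 1e
  t1: c6 13 93 1a 1d df 3b 1e
  t2: 1e c6 df 13 1a 93 13 1a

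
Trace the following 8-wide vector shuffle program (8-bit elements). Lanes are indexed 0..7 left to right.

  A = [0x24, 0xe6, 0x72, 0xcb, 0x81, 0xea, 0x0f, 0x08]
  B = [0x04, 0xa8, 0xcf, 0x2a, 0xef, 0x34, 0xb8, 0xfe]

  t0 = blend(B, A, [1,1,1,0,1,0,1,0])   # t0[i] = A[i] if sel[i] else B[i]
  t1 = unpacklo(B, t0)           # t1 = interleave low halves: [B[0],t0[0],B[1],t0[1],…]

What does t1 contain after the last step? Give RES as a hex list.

RES = [0x04, 0x24, 0xa8, 0xe6, 0xcf, 0x72, 0x2a, 0x2a]

→ t0 |24|e6|72|2a|81|34|0f|fe|
→ t1 |04|24|a8|e6|cf|72|2a|2a|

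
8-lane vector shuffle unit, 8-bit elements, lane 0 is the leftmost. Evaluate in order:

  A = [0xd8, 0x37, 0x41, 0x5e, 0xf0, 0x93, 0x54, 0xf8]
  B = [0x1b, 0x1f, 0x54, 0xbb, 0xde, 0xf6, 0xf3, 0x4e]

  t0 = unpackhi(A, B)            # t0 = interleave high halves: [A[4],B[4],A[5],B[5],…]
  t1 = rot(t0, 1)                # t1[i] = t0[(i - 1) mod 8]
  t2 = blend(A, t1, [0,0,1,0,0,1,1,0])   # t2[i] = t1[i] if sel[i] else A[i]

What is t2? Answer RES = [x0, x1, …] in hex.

  t0: f0 de 93 f6 54 f3 f8 4e
  t1: 4e f0 de 93 f6 54 f3 f8
  t2: d8 37 de 5e f0 54 f3 f8

RES = [ 0xd8  0x37  0xde  0x5e  0xf0  0x54  0xf3  0xf8 ]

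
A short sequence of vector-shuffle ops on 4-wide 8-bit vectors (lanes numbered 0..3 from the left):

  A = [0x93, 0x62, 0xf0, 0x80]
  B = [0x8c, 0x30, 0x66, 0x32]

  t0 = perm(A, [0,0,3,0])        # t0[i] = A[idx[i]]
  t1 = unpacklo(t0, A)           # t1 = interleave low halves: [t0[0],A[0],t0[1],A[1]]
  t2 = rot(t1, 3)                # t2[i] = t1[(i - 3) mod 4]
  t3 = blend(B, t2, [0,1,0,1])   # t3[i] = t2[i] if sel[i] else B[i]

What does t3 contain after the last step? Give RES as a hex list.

RES = [0x8c, 0x93, 0x66, 0x93]

→ t0 |93|93|80|93|
→ t1 |93|93|93|62|
→ t2 |93|93|62|93|
→ t3 |8c|93|66|93|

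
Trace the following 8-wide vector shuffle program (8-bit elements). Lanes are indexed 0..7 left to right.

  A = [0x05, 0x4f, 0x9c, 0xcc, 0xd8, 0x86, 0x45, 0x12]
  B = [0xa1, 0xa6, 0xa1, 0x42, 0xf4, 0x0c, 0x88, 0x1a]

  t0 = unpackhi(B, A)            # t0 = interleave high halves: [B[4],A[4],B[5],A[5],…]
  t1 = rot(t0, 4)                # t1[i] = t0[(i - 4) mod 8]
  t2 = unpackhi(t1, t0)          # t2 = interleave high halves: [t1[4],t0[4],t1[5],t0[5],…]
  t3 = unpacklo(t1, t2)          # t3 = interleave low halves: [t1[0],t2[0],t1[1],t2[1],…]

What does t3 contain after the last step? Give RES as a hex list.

RES = [0x88, 0xf4, 0x45, 0x88, 0x1a, 0xd8, 0x12, 0x45]

  t0: f4 d8 0c 86 88 45 1a 12
  t1: 88 45 1a 12 f4 d8 0c 86
  t2: f4 88 d8 45 0c 1a 86 12
  t3: 88 f4 45 88 1a d8 12 45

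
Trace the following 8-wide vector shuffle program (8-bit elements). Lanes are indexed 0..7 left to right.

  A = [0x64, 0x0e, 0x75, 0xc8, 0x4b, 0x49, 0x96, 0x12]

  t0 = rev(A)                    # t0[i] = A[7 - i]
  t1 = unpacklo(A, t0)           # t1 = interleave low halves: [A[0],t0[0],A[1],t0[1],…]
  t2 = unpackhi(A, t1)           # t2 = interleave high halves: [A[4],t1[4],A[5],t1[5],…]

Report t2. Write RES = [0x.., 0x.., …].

t0 = [0x12, 0x96, 0x49, 0x4b, 0xc8, 0x75, 0x0e, 0x64]
t1 = [0x64, 0x12, 0x0e, 0x96, 0x75, 0x49, 0xc8, 0x4b]
t2 = [0x4b, 0x75, 0x49, 0x49, 0x96, 0xc8, 0x12, 0x4b]

RES = [ 0x4b  0x75  0x49  0x49  0x96  0xc8  0x12  0x4b ]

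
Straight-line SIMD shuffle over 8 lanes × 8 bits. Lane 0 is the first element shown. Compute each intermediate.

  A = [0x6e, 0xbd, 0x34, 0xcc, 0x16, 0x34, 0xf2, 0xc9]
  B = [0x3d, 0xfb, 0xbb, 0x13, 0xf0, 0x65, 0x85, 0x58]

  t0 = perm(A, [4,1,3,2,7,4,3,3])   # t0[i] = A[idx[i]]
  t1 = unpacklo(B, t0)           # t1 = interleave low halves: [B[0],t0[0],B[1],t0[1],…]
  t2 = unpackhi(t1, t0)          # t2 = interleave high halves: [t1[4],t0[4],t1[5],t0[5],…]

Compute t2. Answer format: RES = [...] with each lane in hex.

t0 = [0x16, 0xbd, 0xcc, 0x34, 0xc9, 0x16, 0xcc, 0xcc]
t1 = [0x3d, 0x16, 0xfb, 0xbd, 0xbb, 0xcc, 0x13, 0x34]
t2 = [0xbb, 0xc9, 0xcc, 0x16, 0x13, 0xcc, 0x34, 0xcc]

RES = [0xbb, 0xc9, 0xcc, 0x16, 0x13, 0xcc, 0x34, 0xcc]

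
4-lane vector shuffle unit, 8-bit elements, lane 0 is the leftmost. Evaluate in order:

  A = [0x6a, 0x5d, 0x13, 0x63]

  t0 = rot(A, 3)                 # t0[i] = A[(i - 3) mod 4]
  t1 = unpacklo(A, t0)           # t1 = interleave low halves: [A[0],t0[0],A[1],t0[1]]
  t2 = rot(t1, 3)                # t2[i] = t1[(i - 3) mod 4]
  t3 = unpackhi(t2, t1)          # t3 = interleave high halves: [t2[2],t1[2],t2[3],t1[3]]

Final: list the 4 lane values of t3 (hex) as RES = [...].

RES = [0x13, 0x5d, 0x6a, 0x13]

  t0: 5d 13 63 6a
  t1: 6a 5d 5d 13
  t2: 5d 5d 13 6a
  t3: 13 5d 6a 13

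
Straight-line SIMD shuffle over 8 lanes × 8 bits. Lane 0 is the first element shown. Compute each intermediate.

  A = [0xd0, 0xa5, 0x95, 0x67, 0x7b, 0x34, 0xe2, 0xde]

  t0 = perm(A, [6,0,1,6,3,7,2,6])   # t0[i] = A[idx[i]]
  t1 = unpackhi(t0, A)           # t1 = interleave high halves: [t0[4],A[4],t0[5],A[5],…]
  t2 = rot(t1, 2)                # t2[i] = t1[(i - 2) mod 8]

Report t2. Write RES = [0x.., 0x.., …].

RES = [0xe2, 0xde, 0x67, 0x7b, 0xde, 0x34, 0x95, 0xe2]

→ t0 |e2|d0|a5|e2|67|de|95|e2|
→ t1 |67|7b|de|34|95|e2|e2|de|
→ t2 |e2|de|67|7b|de|34|95|e2|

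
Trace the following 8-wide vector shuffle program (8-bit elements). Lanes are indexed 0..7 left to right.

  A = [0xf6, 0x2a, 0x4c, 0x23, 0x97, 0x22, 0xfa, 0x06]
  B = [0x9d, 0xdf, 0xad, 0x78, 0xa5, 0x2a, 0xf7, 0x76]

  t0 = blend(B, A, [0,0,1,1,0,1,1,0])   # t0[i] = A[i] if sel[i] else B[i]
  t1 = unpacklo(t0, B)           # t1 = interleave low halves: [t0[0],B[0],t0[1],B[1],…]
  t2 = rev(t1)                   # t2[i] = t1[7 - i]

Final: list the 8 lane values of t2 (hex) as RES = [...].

RES = [0x78, 0x23, 0xad, 0x4c, 0xdf, 0xdf, 0x9d, 0x9d]

t0 = [0x9d, 0xdf, 0x4c, 0x23, 0xa5, 0x22, 0xfa, 0x76]
t1 = [0x9d, 0x9d, 0xdf, 0xdf, 0x4c, 0xad, 0x23, 0x78]
t2 = [0x78, 0x23, 0xad, 0x4c, 0xdf, 0xdf, 0x9d, 0x9d]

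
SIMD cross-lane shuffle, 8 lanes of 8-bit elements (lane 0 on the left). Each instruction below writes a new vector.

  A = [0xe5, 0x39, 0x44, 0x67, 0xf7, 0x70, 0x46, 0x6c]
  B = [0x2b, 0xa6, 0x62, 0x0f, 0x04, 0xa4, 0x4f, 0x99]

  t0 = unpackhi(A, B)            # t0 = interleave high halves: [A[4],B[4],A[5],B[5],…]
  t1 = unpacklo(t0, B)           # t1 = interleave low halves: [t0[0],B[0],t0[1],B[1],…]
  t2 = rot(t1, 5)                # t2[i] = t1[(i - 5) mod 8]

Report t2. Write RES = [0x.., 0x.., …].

RES = [ 0xa6  0x70  0x62  0xa4  0x0f  0xf7  0x2b  0x04 ]

→ t0 |f7|04|70|a4|46|4f|6c|99|
→ t1 |f7|2b|04|a6|70|62|a4|0f|
→ t2 |a6|70|62|a4|0f|f7|2b|04|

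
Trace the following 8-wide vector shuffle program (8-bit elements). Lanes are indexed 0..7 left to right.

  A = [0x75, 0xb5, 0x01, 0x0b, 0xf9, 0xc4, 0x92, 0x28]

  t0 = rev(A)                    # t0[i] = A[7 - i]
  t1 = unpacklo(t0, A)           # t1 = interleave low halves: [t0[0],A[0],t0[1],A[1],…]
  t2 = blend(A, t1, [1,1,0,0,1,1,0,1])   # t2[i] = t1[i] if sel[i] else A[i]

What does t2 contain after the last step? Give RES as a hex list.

  t0: 28 92 c4 f9 0b 01 b5 75
  t1: 28 75 92 b5 c4 01 f9 0b
  t2: 28 75 01 0b c4 01 92 0b

RES = [ 0x28  0x75  0x01  0x0b  0xc4  0x01  0x92  0x0b ]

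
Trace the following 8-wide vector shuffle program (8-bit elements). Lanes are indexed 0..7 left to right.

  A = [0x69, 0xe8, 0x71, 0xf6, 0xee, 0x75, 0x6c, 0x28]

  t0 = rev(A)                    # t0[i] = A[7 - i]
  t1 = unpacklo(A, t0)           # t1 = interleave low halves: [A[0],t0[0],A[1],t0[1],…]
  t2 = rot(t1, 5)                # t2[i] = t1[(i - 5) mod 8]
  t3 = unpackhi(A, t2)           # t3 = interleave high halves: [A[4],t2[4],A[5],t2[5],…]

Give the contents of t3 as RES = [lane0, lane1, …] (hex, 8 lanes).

RES = [0xee, 0xee, 0x75, 0x69, 0x6c, 0x28, 0x28, 0xe8]

→ t0 |28|6c|75|ee|f6|71|e8|69|
→ t1 |69|28|e8|6c|71|75|f6|ee|
→ t2 |6c|71|75|f6|ee|69|28|e8|
→ t3 |ee|ee|75|69|6c|28|28|e8|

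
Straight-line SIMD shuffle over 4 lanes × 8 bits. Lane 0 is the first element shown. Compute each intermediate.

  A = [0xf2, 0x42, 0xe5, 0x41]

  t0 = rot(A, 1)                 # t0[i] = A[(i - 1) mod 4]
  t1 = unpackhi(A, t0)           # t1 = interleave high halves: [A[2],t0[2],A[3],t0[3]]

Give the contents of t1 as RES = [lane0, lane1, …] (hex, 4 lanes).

  t0: 41 f2 42 e5
  t1: e5 42 41 e5

RES = [ 0xe5  0x42  0x41  0xe5 ]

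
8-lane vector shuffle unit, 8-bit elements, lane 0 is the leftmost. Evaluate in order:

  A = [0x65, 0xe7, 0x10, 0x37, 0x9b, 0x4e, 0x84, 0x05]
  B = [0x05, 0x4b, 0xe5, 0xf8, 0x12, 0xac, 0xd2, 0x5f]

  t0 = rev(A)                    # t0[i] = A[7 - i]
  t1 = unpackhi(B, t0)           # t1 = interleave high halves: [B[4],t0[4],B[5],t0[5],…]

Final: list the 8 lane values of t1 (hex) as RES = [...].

RES = [ 0x12  0x37  0xac  0x10  0xd2  0xe7  0x5f  0x65 ]

  t0: 05 84 4e 9b 37 10 e7 65
  t1: 12 37 ac 10 d2 e7 5f 65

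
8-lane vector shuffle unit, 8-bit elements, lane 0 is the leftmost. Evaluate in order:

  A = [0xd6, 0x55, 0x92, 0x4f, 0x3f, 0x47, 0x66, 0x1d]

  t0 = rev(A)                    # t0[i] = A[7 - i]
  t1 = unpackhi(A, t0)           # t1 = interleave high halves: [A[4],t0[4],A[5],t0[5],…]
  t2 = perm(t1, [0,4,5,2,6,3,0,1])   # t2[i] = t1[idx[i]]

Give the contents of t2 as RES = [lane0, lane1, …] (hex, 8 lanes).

t0 = [0x1d, 0x66, 0x47, 0x3f, 0x4f, 0x92, 0x55, 0xd6]
t1 = [0x3f, 0x4f, 0x47, 0x92, 0x66, 0x55, 0x1d, 0xd6]
t2 = [0x3f, 0x66, 0x55, 0x47, 0x1d, 0x92, 0x3f, 0x4f]

RES = [0x3f, 0x66, 0x55, 0x47, 0x1d, 0x92, 0x3f, 0x4f]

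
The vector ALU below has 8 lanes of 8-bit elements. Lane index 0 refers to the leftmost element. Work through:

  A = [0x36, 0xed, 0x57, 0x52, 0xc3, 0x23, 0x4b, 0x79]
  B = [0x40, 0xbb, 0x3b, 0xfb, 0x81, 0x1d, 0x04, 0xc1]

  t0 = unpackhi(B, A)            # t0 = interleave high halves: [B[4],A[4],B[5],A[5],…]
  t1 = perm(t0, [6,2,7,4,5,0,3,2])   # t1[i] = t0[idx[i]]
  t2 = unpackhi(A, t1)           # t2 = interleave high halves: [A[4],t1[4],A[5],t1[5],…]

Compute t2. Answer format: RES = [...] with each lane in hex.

RES = [ 0xc3  0x4b  0x23  0x81  0x4b  0x23  0x79  0x1d ]

t0 = [0x81, 0xc3, 0x1d, 0x23, 0x04, 0x4b, 0xc1, 0x79]
t1 = [0xc1, 0x1d, 0x79, 0x04, 0x4b, 0x81, 0x23, 0x1d]
t2 = [0xc3, 0x4b, 0x23, 0x81, 0x4b, 0x23, 0x79, 0x1d]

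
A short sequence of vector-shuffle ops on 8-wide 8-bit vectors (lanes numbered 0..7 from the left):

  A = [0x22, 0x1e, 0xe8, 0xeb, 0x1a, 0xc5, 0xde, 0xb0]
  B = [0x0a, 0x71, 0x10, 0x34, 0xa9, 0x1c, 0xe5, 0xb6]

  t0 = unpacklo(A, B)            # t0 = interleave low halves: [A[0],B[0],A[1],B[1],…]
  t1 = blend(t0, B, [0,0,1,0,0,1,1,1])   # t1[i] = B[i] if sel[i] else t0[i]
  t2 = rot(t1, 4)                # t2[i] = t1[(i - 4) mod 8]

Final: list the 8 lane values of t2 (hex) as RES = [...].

→ t0 |22|0a|1e|71|e8|10|eb|34|
→ t1 |22|0a|10|71|e8|1c|e5|b6|
→ t2 |e8|1c|e5|b6|22|0a|10|71|

RES = [ 0xe8  0x1c  0xe5  0xb6  0x22  0x0a  0x10  0x71 ]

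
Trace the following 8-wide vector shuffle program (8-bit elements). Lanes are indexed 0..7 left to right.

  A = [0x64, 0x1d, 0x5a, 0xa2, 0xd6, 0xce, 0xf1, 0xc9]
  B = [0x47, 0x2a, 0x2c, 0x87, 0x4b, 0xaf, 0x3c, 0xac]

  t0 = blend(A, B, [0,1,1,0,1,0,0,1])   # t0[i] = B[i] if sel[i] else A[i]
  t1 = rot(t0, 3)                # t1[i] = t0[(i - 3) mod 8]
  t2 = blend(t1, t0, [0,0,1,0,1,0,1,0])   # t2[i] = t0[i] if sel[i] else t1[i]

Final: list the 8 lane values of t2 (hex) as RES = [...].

t0 = [0x64, 0x2a, 0x2c, 0xa2, 0x4b, 0xce, 0xf1, 0xac]
t1 = [0xce, 0xf1, 0xac, 0x64, 0x2a, 0x2c, 0xa2, 0x4b]
t2 = [0xce, 0xf1, 0x2c, 0x64, 0x4b, 0x2c, 0xf1, 0x4b]

RES = [ 0xce  0xf1  0x2c  0x64  0x4b  0x2c  0xf1  0x4b ]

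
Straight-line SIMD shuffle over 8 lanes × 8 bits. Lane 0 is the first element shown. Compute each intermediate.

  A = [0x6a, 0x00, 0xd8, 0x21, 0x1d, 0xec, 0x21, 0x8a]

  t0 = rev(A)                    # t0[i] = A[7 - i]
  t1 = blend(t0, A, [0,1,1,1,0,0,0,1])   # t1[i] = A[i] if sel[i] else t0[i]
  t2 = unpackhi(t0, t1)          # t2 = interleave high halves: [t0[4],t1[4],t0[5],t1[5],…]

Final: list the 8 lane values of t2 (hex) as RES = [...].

  t0: 8a 21 ec 1d 21 d8 00 6a
  t1: 8a 00 d8 21 21 d8 00 8a
  t2: 21 21 d8 d8 00 00 6a 8a

RES = [ 0x21  0x21  0xd8  0xd8  0x00  0x00  0x6a  0x8a ]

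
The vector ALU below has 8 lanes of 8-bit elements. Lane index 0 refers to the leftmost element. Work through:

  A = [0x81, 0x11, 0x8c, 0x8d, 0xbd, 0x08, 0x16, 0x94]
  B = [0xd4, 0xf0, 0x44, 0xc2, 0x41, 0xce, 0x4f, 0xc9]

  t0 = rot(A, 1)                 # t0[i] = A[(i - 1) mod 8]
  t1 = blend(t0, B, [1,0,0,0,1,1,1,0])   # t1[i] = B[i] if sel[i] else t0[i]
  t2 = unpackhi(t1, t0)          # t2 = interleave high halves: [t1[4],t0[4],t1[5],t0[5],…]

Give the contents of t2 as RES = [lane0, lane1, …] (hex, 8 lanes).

  t0: 94 81 11 8c 8d bd 08 16
  t1: d4 81 11 8c 41 ce 4f 16
  t2: 41 8d ce bd 4f 08 16 16

RES = [0x41, 0x8d, 0xce, 0xbd, 0x4f, 0x08, 0x16, 0x16]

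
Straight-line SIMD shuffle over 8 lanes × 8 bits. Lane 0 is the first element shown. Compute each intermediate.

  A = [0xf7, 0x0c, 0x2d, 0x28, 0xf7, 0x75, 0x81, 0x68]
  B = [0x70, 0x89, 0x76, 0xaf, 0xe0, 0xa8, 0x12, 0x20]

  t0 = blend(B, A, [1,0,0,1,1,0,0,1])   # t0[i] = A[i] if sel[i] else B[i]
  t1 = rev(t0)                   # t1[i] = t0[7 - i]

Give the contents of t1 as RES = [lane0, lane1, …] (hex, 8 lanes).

→ t0 |f7|89|76|28|f7|a8|12|68|
→ t1 |68|12|a8|f7|28|76|89|f7|

RES = [ 0x68  0x12  0xa8  0xf7  0x28  0x76  0x89  0xf7 ]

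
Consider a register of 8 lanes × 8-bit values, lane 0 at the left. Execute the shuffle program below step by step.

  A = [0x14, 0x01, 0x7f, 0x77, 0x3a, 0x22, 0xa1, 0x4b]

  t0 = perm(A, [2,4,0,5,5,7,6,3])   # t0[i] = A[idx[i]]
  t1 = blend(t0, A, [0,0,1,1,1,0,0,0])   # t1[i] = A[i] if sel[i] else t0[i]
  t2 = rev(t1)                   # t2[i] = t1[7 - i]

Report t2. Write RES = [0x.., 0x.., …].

RES = [ 0x77  0xa1  0x4b  0x3a  0x77  0x7f  0x3a  0x7f ]

  t0: 7f 3a 14 22 22 4b a1 77
  t1: 7f 3a 7f 77 3a 4b a1 77
  t2: 77 a1 4b 3a 77 7f 3a 7f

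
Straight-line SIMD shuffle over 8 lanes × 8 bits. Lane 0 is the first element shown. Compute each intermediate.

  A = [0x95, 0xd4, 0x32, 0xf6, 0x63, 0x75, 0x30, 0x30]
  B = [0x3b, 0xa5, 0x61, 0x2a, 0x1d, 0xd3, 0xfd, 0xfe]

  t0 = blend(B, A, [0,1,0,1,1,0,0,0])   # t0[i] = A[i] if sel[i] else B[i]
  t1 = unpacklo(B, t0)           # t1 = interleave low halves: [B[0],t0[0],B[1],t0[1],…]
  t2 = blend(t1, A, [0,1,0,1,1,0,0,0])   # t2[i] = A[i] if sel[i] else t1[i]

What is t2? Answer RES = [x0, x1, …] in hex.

RES = [ 0x3b  0xd4  0xa5  0xf6  0x63  0x61  0x2a  0xf6 ]

  t0: 3b d4 61 f6 63 d3 fd fe
  t1: 3b 3b a5 d4 61 61 2a f6
  t2: 3b d4 a5 f6 63 61 2a f6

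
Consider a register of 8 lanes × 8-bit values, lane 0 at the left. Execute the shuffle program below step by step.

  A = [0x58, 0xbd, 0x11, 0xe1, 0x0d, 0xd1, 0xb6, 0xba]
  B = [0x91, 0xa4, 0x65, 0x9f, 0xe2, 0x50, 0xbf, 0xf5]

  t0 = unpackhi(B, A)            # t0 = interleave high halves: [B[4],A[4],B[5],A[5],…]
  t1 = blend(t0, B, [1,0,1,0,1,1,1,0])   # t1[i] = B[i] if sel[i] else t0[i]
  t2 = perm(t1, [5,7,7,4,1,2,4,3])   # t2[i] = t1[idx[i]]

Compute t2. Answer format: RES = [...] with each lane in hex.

RES = [ 0x50  0xba  0xba  0xe2  0x0d  0x65  0xe2  0xd1 ]

→ t0 |e2|0d|50|d1|bf|b6|f5|ba|
→ t1 |91|0d|65|d1|e2|50|bf|ba|
→ t2 |50|ba|ba|e2|0d|65|e2|d1|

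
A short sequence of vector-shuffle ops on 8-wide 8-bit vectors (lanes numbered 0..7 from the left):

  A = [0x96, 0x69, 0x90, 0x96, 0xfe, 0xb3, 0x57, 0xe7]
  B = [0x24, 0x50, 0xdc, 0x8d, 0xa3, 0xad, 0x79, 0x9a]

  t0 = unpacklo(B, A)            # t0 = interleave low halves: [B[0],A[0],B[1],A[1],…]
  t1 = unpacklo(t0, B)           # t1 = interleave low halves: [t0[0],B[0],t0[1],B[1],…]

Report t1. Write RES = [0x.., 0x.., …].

  t0: 24 96 50 69 dc 90 8d 96
  t1: 24 24 96 50 50 dc 69 8d

RES = [0x24, 0x24, 0x96, 0x50, 0x50, 0xdc, 0x69, 0x8d]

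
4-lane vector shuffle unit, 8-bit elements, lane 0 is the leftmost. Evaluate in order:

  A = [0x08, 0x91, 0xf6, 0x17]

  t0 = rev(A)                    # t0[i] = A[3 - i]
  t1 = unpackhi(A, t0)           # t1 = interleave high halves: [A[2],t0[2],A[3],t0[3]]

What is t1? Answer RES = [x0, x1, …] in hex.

→ t0 |17|f6|91|08|
→ t1 |f6|91|17|08|

RES = [0xf6, 0x91, 0x17, 0x08]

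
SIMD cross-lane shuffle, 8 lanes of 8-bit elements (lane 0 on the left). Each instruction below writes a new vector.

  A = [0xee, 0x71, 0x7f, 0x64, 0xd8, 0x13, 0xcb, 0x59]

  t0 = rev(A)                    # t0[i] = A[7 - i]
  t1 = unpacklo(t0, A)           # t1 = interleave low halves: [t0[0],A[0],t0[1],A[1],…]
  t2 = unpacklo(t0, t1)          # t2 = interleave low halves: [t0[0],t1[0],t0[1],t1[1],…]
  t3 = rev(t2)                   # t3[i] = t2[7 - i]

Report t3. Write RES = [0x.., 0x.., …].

RES = [ 0x71  0xd8  0xcb  0x13  0xee  0xcb  0x59  0x59 ]

→ t0 |59|cb|13|d8|64|7f|71|ee|
→ t1 |59|ee|cb|71|13|7f|d8|64|
→ t2 |59|59|cb|ee|13|cb|d8|71|
→ t3 |71|d8|cb|13|ee|cb|59|59|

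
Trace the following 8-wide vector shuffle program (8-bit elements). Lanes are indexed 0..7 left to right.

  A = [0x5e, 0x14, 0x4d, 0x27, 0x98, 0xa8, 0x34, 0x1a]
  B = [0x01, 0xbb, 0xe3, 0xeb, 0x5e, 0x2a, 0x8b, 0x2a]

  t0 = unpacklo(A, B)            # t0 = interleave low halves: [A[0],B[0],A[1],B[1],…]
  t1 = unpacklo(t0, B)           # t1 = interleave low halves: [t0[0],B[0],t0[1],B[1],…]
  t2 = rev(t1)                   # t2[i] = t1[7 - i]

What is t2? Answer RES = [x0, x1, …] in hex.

RES = [ 0xeb  0xbb  0xe3  0x14  0xbb  0x01  0x01  0x5e ]

t0 = [0x5e, 0x01, 0x14, 0xbb, 0x4d, 0xe3, 0x27, 0xeb]
t1 = [0x5e, 0x01, 0x01, 0xbb, 0x14, 0xe3, 0xbb, 0xeb]
t2 = [0xeb, 0xbb, 0xe3, 0x14, 0xbb, 0x01, 0x01, 0x5e]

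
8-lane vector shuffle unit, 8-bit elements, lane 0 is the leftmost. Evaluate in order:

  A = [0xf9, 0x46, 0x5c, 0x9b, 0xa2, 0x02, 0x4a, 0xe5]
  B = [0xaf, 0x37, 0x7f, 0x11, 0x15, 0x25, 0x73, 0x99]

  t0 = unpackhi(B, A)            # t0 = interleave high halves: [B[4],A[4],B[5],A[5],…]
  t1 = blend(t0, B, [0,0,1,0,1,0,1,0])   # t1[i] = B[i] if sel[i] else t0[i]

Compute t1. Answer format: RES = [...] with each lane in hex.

RES = [0x15, 0xa2, 0x7f, 0x02, 0x15, 0x4a, 0x73, 0xe5]

→ t0 |15|a2|25|02|73|4a|99|e5|
→ t1 |15|a2|7f|02|15|4a|73|e5|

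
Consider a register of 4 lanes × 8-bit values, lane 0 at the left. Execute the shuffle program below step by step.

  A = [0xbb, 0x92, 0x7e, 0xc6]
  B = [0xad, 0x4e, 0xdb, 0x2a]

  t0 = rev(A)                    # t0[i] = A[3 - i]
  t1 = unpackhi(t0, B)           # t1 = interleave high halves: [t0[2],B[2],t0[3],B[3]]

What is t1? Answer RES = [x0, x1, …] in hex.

RES = [ 0x92  0xdb  0xbb  0x2a ]

t0 = [0xc6, 0x7e, 0x92, 0xbb]
t1 = [0x92, 0xdb, 0xbb, 0x2a]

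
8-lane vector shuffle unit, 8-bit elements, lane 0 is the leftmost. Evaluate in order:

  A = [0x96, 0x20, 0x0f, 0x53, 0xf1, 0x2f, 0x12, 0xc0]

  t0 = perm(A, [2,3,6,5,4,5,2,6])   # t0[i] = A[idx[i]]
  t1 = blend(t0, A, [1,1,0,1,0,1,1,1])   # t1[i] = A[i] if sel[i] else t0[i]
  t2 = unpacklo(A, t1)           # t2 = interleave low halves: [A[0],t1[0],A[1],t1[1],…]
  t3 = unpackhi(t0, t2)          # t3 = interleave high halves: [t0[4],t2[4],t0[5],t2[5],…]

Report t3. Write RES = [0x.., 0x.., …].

t0 = [0x0f, 0x53, 0x12, 0x2f, 0xf1, 0x2f, 0x0f, 0x12]
t1 = [0x96, 0x20, 0x12, 0x53, 0xf1, 0x2f, 0x12, 0xc0]
t2 = [0x96, 0x96, 0x20, 0x20, 0x0f, 0x12, 0x53, 0x53]
t3 = [0xf1, 0x0f, 0x2f, 0x12, 0x0f, 0x53, 0x12, 0x53]

RES = [0xf1, 0x0f, 0x2f, 0x12, 0x0f, 0x53, 0x12, 0x53]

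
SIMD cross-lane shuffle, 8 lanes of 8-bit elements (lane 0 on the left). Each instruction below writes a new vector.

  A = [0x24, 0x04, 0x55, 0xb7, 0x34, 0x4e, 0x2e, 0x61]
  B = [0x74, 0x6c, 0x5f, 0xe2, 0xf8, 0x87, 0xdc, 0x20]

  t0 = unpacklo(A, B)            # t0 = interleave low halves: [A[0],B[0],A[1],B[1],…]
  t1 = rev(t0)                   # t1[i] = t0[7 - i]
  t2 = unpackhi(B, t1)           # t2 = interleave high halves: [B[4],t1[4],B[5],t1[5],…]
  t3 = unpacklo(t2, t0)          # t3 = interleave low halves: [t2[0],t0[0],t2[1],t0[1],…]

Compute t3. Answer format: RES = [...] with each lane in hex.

t0 = [0x24, 0x74, 0x04, 0x6c, 0x55, 0x5f, 0xb7, 0xe2]
t1 = [0xe2, 0xb7, 0x5f, 0x55, 0x6c, 0x04, 0x74, 0x24]
t2 = [0xf8, 0x6c, 0x87, 0x04, 0xdc, 0x74, 0x20, 0x24]
t3 = [0xf8, 0x24, 0x6c, 0x74, 0x87, 0x04, 0x04, 0x6c]

RES = [ 0xf8  0x24  0x6c  0x74  0x87  0x04  0x04  0x6c ]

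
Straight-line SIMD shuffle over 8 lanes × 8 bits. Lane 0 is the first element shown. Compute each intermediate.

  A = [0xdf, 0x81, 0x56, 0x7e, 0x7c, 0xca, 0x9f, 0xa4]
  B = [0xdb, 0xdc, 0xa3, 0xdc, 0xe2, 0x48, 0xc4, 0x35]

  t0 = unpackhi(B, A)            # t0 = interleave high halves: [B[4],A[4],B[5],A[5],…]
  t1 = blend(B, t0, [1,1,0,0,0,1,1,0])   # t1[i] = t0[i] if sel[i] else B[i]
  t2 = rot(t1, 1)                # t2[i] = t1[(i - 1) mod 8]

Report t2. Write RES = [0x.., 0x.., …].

t0 = [0xe2, 0x7c, 0x48, 0xca, 0xc4, 0x9f, 0x35, 0xa4]
t1 = [0xe2, 0x7c, 0xa3, 0xdc, 0xe2, 0x9f, 0x35, 0x35]
t2 = [0x35, 0xe2, 0x7c, 0xa3, 0xdc, 0xe2, 0x9f, 0x35]

RES = [0x35, 0xe2, 0x7c, 0xa3, 0xdc, 0xe2, 0x9f, 0x35]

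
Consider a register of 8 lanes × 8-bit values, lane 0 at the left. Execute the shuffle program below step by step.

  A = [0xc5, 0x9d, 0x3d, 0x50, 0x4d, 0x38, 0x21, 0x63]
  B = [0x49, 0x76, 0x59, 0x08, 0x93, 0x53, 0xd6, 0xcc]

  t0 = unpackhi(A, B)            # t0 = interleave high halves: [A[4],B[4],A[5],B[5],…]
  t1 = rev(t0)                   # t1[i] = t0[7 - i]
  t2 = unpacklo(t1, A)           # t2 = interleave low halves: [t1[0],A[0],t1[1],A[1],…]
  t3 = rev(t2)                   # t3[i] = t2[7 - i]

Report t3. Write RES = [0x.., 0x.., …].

RES = [ 0x50  0x21  0x3d  0xd6  0x9d  0x63  0xc5  0xcc ]

→ t0 |4d|93|38|53|21|d6|63|cc|
→ t1 |cc|63|d6|21|53|38|93|4d|
→ t2 |cc|c5|63|9d|d6|3d|21|50|
→ t3 |50|21|3d|d6|9d|63|c5|cc|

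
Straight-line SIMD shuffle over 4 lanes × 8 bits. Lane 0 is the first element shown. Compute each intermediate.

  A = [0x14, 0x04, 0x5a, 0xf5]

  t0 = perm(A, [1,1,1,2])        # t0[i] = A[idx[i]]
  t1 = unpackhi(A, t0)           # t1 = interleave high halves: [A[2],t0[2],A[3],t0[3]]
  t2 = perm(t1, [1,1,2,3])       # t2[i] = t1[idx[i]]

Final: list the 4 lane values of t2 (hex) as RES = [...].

→ t0 |04|04|04|5a|
→ t1 |5a|04|f5|5a|
→ t2 |04|04|f5|5a|

RES = [0x04, 0x04, 0xf5, 0x5a]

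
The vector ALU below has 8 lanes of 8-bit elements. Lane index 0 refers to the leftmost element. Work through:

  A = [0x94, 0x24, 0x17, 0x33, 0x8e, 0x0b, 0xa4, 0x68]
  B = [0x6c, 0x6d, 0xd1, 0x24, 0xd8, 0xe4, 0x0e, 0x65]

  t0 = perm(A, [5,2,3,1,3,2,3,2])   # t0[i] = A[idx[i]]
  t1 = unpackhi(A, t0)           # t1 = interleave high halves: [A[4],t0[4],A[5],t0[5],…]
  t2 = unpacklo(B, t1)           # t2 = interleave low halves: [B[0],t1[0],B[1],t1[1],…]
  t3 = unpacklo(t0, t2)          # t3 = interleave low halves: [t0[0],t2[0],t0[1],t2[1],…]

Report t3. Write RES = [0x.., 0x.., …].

t0 = [0x0b, 0x17, 0x33, 0x24, 0x33, 0x17, 0x33, 0x17]
t1 = [0x8e, 0x33, 0x0b, 0x17, 0xa4, 0x33, 0x68, 0x17]
t2 = [0x6c, 0x8e, 0x6d, 0x33, 0xd1, 0x0b, 0x24, 0x17]
t3 = [0x0b, 0x6c, 0x17, 0x8e, 0x33, 0x6d, 0x24, 0x33]

RES = [0x0b, 0x6c, 0x17, 0x8e, 0x33, 0x6d, 0x24, 0x33]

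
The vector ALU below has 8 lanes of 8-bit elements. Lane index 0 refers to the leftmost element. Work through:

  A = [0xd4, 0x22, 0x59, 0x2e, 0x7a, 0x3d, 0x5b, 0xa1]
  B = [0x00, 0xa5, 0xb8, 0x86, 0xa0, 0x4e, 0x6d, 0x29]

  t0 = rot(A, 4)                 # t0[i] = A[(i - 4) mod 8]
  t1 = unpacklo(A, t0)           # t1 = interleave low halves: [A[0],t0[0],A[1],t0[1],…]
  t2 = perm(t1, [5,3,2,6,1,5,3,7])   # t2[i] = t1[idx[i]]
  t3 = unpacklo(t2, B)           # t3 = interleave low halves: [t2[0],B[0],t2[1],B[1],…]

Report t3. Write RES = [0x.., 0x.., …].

RES = [ 0x5b  0x00  0x3d  0xa5  0x22  0xb8  0x2e  0x86 ]

→ t0 |7a|3d|5b|a1|d4|22|59|2e|
→ t1 |d4|7a|22|3d|59|5b|2e|a1|
→ t2 |5b|3d|22|2e|7a|5b|3d|a1|
→ t3 |5b|00|3d|a5|22|b8|2e|86|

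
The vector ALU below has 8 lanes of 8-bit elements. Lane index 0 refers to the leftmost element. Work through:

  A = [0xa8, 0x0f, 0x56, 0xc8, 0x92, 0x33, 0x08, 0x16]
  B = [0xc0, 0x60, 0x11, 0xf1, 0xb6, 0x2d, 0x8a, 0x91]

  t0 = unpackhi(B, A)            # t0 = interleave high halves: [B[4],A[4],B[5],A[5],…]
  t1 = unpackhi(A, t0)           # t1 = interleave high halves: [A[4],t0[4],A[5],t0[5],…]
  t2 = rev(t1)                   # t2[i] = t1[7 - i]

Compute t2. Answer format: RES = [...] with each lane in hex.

→ t0 |b6|92|2d|33|8a|08|91|16|
→ t1 |92|8a|33|08|08|91|16|16|
→ t2 |16|16|91|08|08|33|8a|92|

RES = [ 0x16  0x16  0x91  0x08  0x08  0x33  0x8a  0x92 ]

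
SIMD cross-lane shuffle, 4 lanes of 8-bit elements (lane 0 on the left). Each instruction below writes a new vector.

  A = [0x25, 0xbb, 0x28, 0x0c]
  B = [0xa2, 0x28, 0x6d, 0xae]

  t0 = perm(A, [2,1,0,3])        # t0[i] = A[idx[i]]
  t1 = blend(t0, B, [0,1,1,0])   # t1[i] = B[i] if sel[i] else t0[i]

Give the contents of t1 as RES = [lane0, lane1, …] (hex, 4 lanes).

RES = [0x28, 0x28, 0x6d, 0x0c]

t0 = [0x28, 0xbb, 0x25, 0x0c]
t1 = [0x28, 0x28, 0x6d, 0x0c]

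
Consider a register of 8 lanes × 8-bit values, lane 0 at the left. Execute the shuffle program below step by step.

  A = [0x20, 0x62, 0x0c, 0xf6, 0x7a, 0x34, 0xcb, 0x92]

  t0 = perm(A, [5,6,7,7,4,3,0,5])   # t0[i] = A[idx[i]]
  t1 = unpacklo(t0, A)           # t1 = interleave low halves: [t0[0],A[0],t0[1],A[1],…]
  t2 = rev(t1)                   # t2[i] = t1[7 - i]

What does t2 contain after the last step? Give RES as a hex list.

t0 = [0x34, 0xcb, 0x92, 0x92, 0x7a, 0xf6, 0x20, 0x34]
t1 = [0x34, 0x20, 0xcb, 0x62, 0x92, 0x0c, 0x92, 0xf6]
t2 = [0xf6, 0x92, 0x0c, 0x92, 0x62, 0xcb, 0x20, 0x34]

RES = [ 0xf6  0x92  0x0c  0x92  0x62  0xcb  0x20  0x34 ]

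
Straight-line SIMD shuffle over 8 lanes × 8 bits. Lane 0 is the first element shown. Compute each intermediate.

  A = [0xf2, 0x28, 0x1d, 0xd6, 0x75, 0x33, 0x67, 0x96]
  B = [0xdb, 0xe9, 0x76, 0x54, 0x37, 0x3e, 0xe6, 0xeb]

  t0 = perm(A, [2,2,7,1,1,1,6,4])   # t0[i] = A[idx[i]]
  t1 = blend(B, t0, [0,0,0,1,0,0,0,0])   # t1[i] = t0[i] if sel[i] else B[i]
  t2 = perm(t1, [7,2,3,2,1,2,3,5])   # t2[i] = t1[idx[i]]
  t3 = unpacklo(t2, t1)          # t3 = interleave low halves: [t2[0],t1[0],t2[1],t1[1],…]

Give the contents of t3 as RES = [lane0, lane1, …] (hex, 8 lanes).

  t0: 1d 1d 96 28 28 28 67 75
  t1: db e9 76 28 37 3e e6 eb
  t2: eb 76 28 76 e9 76 28 3e
  t3: eb db 76 e9 28 76 76 28

RES = [0xeb, 0xdb, 0x76, 0xe9, 0x28, 0x76, 0x76, 0x28]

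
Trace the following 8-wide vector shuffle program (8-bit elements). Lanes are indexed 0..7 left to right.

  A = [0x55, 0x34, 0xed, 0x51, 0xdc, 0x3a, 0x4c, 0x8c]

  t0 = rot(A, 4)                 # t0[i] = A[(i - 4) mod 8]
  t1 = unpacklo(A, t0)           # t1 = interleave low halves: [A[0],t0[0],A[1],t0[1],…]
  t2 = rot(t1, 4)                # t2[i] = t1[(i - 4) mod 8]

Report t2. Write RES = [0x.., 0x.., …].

t0 = [0xdc, 0x3a, 0x4c, 0x8c, 0x55, 0x34, 0xed, 0x51]
t1 = [0x55, 0xdc, 0x34, 0x3a, 0xed, 0x4c, 0x51, 0x8c]
t2 = [0xed, 0x4c, 0x51, 0x8c, 0x55, 0xdc, 0x34, 0x3a]

RES = [0xed, 0x4c, 0x51, 0x8c, 0x55, 0xdc, 0x34, 0x3a]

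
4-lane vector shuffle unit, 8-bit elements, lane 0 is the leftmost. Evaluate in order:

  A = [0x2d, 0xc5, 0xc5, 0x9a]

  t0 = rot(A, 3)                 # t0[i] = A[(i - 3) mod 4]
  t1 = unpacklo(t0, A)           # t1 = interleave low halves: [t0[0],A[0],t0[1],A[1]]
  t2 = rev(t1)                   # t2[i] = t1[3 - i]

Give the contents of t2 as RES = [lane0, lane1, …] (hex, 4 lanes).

RES = [ 0xc5  0xc5  0x2d  0xc5 ]

→ t0 |c5|c5|9a|2d|
→ t1 |c5|2d|c5|c5|
→ t2 |c5|c5|2d|c5|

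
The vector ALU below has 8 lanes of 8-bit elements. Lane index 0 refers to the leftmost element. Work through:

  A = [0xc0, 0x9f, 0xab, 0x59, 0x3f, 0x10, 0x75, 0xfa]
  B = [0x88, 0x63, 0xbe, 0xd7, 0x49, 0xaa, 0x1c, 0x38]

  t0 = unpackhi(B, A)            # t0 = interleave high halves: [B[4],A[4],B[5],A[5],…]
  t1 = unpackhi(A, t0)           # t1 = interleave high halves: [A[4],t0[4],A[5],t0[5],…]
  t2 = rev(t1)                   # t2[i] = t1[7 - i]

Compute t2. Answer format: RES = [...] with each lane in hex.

  t0: 49 3f aa 10 1c 75 38 fa
  t1: 3f 1c 10 75 75 38 fa fa
  t2: fa fa 38 75 75 10 1c 3f

RES = [ 0xfa  0xfa  0x38  0x75  0x75  0x10  0x1c  0x3f ]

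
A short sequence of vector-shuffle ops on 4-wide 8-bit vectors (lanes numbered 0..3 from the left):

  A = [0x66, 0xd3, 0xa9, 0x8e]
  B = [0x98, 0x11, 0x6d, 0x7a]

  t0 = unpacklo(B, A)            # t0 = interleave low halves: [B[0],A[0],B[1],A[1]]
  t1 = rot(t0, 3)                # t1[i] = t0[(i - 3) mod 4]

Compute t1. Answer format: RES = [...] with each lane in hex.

RES = [0x66, 0x11, 0xd3, 0x98]

t0 = [0x98, 0x66, 0x11, 0xd3]
t1 = [0x66, 0x11, 0xd3, 0x98]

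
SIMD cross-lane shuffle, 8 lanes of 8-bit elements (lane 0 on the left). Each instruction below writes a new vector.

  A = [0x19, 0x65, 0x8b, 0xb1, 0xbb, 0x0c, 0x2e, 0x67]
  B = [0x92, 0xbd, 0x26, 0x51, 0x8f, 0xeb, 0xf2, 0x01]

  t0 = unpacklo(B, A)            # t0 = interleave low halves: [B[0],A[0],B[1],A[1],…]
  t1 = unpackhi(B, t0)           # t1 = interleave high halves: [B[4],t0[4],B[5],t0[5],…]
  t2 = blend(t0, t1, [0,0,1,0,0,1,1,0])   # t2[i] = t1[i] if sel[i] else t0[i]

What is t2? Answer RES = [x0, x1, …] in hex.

RES = [0x92, 0x19, 0xeb, 0x65, 0x26, 0x51, 0x01, 0xb1]

→ t0 |92|19|bd|65|26|8b|51|b1|
→ t1 |8f|26|eb|8b|f2|51|01|b1|
→ t2 |92|19|eb|65|26|51|01|b1|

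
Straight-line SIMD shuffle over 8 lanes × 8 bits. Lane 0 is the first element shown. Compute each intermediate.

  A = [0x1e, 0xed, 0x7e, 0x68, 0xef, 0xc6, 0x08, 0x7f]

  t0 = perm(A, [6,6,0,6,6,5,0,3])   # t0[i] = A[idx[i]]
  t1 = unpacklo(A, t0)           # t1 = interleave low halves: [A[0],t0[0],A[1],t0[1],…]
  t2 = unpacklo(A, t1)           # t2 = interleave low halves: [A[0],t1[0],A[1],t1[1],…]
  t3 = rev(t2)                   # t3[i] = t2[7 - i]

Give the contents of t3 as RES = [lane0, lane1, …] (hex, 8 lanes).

RES = [ 0x08  0x68  0xed  0x7e  0x08  0xed  0x1e  0x1e ]

  t0: 08 08 1e 08 08 c6 1e 68
  t1: 1e 08 ed 08 7e 1e 68 08
  t2: 1e 1e ed 08 7e ed 68 08
  t3: 08 68 ed 7e 08 ed 1e 1e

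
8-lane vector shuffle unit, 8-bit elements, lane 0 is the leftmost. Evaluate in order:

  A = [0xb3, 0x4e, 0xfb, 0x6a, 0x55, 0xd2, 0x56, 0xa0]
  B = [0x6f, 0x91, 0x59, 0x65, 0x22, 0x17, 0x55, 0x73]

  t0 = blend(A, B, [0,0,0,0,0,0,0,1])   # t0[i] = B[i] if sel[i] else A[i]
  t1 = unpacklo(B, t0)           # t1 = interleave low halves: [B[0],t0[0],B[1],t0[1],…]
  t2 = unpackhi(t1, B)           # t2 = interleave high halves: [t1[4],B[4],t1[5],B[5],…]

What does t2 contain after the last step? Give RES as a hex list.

RES = [ 0x59  0x22  0xfb  0x17  0x65  0x55  0x6a  0x73 ]

  t0: b3 4e fb 6a 55 d2 56 73
  t1: 6f b3 91 4e 59 fb 65 6a
  t2: 59 22 fb 17 65 55 6a 73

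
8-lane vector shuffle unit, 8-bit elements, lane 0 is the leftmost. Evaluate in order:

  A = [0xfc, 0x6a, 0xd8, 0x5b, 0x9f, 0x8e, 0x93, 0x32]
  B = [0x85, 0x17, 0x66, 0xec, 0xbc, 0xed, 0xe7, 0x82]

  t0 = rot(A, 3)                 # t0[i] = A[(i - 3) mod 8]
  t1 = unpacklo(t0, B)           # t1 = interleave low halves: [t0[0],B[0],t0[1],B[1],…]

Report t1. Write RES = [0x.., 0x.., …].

  t0: 8e 93 32 fc 6a d8 5b 9f
  t1: 8e 85 93 17 32 66 fc ec

RES = [ 0x8e  0x85  0x93  0x17  0x32  0x66  0xfc  0xec ]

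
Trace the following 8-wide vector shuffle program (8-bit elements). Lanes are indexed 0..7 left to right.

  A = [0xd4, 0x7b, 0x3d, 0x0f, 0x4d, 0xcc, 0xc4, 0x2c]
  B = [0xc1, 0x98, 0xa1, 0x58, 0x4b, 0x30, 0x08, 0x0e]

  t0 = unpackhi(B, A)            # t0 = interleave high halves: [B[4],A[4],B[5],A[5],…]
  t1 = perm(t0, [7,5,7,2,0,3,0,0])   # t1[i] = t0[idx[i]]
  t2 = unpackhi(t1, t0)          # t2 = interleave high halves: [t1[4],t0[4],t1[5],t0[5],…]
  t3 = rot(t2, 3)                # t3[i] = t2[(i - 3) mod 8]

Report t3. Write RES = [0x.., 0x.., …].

→ t0 |4b|4d|30|cc|08|c4|0e|2c|
→ t1 |2c|c4|2c|30|4b|cc|4b|4b|
→ t2 |4b|08|cc|c4|4b|0e|4b|2c|
→ t3 |0e|4b|2c|4b|08|cc|c4|4b|

RES = [0x0e, 0x4b, 0x2c, 0x4b, 0x08, 0xcc, 0xc4, 0x4b]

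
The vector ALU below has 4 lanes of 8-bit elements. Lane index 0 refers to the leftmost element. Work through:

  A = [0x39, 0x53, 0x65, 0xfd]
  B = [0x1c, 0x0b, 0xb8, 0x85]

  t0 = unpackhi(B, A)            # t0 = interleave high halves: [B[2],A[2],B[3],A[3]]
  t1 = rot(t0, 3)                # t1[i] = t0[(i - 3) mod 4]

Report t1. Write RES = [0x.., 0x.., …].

  t0: b8 65 85 fd
  t1: 65 85 fd b8

RES = [ 0x65  0x85  0xfd  0xb8 ]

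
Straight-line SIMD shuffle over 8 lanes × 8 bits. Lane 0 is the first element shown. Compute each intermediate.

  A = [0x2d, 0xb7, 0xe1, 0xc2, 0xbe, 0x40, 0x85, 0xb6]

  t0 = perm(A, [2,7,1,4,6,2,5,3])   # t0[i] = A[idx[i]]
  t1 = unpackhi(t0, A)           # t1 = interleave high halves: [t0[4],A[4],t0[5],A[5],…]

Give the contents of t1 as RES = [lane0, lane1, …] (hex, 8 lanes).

RES = [ 0x85  0xbe  0xe1  0x40  0x40  0x85  0xc2  0xb6 ]

t0 = [0xe1, 0xb6, 0xb7, 0xbe, 0x85, 0xe1, 0x40, 0xc2]
t1 = [0x85, 0xbe, 0xe1, 0x40, 0x40, 0x85, 0xc2, 0xb6]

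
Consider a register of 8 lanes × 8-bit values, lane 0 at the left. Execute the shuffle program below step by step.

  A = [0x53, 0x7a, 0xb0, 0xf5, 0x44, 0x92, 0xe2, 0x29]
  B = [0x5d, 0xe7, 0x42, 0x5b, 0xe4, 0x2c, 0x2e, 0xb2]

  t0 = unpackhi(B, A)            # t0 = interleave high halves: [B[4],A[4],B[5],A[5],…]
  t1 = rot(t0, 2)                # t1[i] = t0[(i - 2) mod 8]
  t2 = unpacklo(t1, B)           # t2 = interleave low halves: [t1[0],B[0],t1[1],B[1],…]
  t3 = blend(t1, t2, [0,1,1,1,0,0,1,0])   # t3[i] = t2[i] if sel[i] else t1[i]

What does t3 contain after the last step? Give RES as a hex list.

→ t0 |e4|44|2c|92|2e|e2|b2|29|
→ t1 |b2|29|e4|44|2c|92|2e|e2|
→ t2 |b2|5d|29|e7|e4|42|44|5b|
→ t3 |b2|5d|29|e7|2c|92|44|e2|

RES = [ 0xb2  0x5d  0x29  0xe7  0x2c  0x92  0x44  0xe2 ]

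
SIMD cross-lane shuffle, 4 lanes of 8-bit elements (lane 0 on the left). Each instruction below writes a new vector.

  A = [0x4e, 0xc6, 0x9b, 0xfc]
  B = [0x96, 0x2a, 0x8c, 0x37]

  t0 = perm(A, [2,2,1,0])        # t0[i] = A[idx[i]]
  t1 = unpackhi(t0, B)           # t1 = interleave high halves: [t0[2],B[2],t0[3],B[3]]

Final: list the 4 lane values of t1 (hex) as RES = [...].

RES = [0xc6, 0x8c, 0x4e, 0x37]

→ t0 |9b|9b|c6|4e|
→ t1 |c6|8c|4e|37|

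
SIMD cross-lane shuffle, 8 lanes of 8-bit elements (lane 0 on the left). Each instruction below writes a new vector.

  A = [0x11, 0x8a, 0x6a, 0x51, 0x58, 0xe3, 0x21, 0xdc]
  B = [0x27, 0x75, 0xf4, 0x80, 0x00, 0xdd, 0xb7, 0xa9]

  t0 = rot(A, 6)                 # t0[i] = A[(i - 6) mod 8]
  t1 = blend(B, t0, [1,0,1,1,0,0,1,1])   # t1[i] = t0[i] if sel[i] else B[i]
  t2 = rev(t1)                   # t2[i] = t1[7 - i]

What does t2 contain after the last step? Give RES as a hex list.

t0 = [0x6a, 0x51, 0x58, 0xe3, 0x21, 0xdc, 0x11, 0x8a]
t1 = [0x6a, 0x75, 0x58, 0xe3, 0x00, 0xdd, 0x11, 0x8a]
t2 = [0x8a, 0x11, 0xdd, 0x00, 0xe3, 0x58, 0x75, 0x6a]

RES = [0x8a, 0x11, 0xdd, 0x00, 0xe3, 0x58, 0x75, 0x6a]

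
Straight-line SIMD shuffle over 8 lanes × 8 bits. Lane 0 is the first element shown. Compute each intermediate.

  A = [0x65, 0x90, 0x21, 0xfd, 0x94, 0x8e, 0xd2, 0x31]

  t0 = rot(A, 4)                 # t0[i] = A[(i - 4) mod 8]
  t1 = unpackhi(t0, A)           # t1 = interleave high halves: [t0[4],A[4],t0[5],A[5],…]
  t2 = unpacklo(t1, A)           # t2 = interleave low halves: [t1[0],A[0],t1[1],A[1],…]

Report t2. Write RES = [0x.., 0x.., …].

→ t0 |94|8e|d2|31|65|90|21|fd|
→ t1 |65|94|90|8e|21|d2|fd|31|
→ t2 |65|65|94|90|90|21|8e|fd|

RES = [ 0x65  0x65  0x94  0x90  0x90  0x21  0x8e  0xfd ]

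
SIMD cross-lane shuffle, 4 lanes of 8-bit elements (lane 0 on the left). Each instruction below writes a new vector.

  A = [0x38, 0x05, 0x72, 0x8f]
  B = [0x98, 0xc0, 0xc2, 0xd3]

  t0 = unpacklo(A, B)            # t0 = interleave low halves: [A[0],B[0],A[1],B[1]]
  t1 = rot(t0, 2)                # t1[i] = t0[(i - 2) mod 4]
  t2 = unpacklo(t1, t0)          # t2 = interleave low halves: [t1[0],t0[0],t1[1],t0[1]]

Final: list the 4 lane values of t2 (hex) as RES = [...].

t0 = [0x38, 0x98, 0x05, 0xc0]
t1 = [0x05, 0xc0, 0x38, 0x98]
t2 = [0x05, 0x38, 0xc0, 0x98]

RES = [0x05, 0x38, 0xc0, 0x98]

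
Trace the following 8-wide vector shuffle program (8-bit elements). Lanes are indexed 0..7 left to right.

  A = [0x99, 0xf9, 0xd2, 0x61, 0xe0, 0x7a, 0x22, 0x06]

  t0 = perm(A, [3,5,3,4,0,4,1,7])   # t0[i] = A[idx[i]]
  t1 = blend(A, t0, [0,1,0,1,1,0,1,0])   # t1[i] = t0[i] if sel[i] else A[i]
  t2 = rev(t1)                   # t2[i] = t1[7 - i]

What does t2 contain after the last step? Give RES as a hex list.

RES = [0x06, 0xf9, 0x7a, 0x99, 0xe0, 0xd2, 0x7a, 0x99]

  t0: 61 7a 61 e0 99 e0 f9 06
  t1: 99 7a d2 e0 99 7a f9 06
  t2: 06 f9 7a 99 e0 d2 7a 99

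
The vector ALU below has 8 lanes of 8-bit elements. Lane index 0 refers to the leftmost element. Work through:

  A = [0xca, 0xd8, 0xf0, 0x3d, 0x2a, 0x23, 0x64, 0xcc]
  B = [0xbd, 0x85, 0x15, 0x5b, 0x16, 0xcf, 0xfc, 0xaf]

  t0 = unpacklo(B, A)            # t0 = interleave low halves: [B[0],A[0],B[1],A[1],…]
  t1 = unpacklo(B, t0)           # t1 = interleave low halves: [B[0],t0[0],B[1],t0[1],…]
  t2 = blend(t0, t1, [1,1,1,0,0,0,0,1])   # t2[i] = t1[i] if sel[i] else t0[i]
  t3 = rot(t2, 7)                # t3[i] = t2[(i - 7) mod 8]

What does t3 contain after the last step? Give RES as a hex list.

RES = [0xbd, 0x85, 0xd8, 0x15, 0xf0, 0x5b, 0xd8, 0xbd]

t0 = [0xbd, 0xca, 0x85, 0xd8, 0x15, 0xf0, 0x5b, 0x3d]
t1 = [0xbd, 0xbd, 0x85, 0xca, 0x15, 0x85, 0x5b, 0xd8]
t2 = [0xbd, 0xbd, 0x85, 0xd8, 0x15, 0xf0, 0x5b, 0xd8]
t3 = [0xbd, 0x85, 0xd8, 0x15, 0xf0, 0x5b, 0xd8, 0xbd]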